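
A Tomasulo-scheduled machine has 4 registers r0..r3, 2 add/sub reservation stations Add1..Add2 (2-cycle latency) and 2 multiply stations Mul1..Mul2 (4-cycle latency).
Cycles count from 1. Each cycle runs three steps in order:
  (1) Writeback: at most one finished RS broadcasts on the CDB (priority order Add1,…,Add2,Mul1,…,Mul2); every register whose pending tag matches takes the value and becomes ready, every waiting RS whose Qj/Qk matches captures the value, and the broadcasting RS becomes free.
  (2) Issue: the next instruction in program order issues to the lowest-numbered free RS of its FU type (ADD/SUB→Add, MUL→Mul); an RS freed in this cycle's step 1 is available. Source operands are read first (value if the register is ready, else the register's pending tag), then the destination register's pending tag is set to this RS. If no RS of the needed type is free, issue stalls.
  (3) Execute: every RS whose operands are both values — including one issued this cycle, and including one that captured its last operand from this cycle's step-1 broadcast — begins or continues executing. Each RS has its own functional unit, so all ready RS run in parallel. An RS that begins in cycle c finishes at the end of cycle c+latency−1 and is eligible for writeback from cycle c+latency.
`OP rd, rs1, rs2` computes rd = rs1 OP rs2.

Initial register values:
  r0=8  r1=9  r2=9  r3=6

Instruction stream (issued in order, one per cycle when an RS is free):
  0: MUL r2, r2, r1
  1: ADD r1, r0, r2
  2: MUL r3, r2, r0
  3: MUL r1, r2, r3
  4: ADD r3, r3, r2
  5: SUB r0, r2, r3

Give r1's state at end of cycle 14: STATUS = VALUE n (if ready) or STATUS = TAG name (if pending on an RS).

STATUS = VALUE 52488

  c1: issue MUL r2<-Mul1  regs: r0:8,r1:9,r2:Mul1,r3:6
  c2: issue ADD r1<-Add1  regs: r0:8,r1:Add1,r2:Mul1,r3:6
  c3: issue MUL r3<-Mul2  regs: r0:8,r1:Add1,r2:Mul1,r3:Mul2
  c4: stall  regs: r0:8,r1:Add1,r2:Mul1,r3:Mul2
  c5: CDB Mul1=81; issue MUL r1<-Mul1  regs: r0:8,r1:Mul1,r2:81,r3:Mul2
  c6: issue ADD r3<-Add2  regs: r0:8,r1:Mul1,r2:81,r3:Add2
  c7: CDB Add1=89; issue SUB r0<-Add1  regs: r0:Add1,r1:Mul1,r2:81,r3:Add2
  c8: -  regs: r0:Add1,r1:Mul1,r2:81,r3:Add2
  c9: CDB Mul2=648  regs: r0:Add1,r1:Mul1,r2:81,r3:Add2
  c10: -  regs: r0:Add1,r1:Mul1,r2:81,r3:Add2
  c11: CDB Add2=729  regs: r0:Add1,r1:Mul1,r2:81,r3:729
  c12: -  regs: r0:Add1,r1:Mul1,r2:81,r3:729
  c13: CDB Add1=-648  regs: r0:-648,r1:Mul1,r2:81,r3:729
  c14: CDB Mul1=52488  regs: r0:-648,r1:52488,r2:81,r3:729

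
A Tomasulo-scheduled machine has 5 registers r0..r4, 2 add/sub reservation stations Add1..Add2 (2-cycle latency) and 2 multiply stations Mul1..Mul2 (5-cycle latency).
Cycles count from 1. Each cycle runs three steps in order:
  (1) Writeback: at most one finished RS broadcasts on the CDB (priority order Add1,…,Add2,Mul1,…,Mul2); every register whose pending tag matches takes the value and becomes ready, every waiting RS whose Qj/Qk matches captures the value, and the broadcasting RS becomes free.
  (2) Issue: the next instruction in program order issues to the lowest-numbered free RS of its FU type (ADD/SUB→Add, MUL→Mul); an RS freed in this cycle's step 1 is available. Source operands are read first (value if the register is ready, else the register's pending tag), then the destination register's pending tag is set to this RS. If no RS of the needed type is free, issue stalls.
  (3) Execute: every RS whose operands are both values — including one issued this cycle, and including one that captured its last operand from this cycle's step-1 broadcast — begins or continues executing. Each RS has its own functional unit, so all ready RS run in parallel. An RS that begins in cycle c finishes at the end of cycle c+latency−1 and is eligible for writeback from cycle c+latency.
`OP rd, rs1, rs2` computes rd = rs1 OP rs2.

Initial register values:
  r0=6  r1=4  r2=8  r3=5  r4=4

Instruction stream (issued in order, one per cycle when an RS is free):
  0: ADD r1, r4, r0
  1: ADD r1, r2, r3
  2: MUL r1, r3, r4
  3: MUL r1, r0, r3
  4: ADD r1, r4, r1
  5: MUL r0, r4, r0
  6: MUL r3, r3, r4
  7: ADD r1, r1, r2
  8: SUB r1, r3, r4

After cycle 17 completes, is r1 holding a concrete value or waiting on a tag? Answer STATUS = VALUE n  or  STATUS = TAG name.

  c1: issue ADD r1<-Add1  regs: r0:6,r1:Add1,r2:8,r3:5,r4:4
  c2: issue ADD r1<-Add2  regs: r0:6,r1:Add2,r2:8,r3:5,r4:4
  c3: CDB Add1=10; issue MUL r1<-Mul1  regs: r0:6,r1:Mul1,r2:8,r3:5,r4:4
  c4: CDB Add2=13; issue MUL r1<-Mul2  regs: r0:6,r1:Mul2,r2:8,r3:5,r4:4
  c5: issue ADD r1<-Add1  regs: r0:6,r1:Add1,r2:8,r3:5,r4:4
  c6: stall  regs: r0:6,r1:Add1,r2:8,r3:5,r4:4
  c7: stall  regs: r0:6,r1:Add1,r2:8,r3:5,r4:4
  c8: CDB Mul1=20; issue MUL r0<-Mul1  regs: r0:Mul1,r1:Add1,r2:8,r3:5,r4:4
  c9: CDB Mul2=30; issue MUL r3<-Mul2  regs: r0:Mul1,r1:Add1,r2:8,r3:Mul2,r4:4
  c10: issue ADD r1<-Add2  regs: r0:Mul1,r1:Add2,r2:8,r3:Mul2,r4:4
  c11: CDB Add1=34; issue SUB r1<-Add1  regs: r0:Mul1,r1:Add1,r2:8,r3:Mul2,r4:4
  c12: -  regs: r0:Mul1,r1:Add1,r2:8,r3:Mul2,r4:4
  c13: CDB Add2=42  regs: r0:Mul1,r1:Add1,r2:8,r3:Mul2,r4:4
  c14: CDB Mul1=24  regs: r0:24,r1:Add1,r2:8,r3:Mul2,r4:4
  c15: CDB Mul2=20  regs: r0:24,r1:Add1,r2:8,r3:20,r4:4
  c16: -  regs: r0:24,r1:Add1,r2:8,r3:20,r4:4
  c17: CDB Add1=16  regs: r0:24,r1:16,r2:8,r3:20,r4:4

STATUS = VALUE 16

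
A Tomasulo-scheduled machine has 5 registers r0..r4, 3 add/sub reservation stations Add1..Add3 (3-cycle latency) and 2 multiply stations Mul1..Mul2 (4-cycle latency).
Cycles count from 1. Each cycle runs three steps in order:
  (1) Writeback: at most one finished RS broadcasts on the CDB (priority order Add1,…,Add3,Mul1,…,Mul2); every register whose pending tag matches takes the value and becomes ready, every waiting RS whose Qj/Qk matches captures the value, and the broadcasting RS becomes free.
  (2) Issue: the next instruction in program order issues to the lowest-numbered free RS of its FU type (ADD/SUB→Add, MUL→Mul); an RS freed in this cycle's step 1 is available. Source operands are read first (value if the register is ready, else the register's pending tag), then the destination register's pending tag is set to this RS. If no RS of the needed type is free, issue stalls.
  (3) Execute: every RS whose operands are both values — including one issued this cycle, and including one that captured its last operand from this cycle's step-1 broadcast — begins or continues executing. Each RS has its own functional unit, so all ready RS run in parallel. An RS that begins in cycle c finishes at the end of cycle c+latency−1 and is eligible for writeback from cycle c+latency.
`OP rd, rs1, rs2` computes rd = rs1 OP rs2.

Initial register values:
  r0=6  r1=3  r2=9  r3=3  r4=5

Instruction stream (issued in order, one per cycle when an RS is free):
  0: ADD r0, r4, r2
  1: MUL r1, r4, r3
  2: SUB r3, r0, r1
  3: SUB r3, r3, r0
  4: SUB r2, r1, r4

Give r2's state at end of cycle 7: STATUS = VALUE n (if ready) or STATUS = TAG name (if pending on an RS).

STATUS = TAG Add3

cycle 1: issue ADD r0<-Add1 // r0:Add1,r1:3,r2:9,r3:3,r4:5
cycle 2: issue MUL r1<-Mul1 // r0:Add1,r1:Mul1,r2:9,r3:3,r4:5
cycle 3: issue SUB r3<-Add2 // r0:Add1,r1:Mul1,r2:9,r3:Add2,r4:5
cycle 4: CDB Add1=14; issue SUB r3<-Add1 // r0:14,r1:Mul1,r2:9,r3:Add1,r4:5
cycle 5: issue SUB r2<-Add3 // r0:14,r1:Mul1,r2:Add3,r3:Add1,r4:5
cycle 6: CDB Mul1=15 // r0:14,r1:15,r2:Add3,r3:Add1,r4:5
cycle 7: - // r0:14,r1:15,r2:Add3,r3:Add1,r4:5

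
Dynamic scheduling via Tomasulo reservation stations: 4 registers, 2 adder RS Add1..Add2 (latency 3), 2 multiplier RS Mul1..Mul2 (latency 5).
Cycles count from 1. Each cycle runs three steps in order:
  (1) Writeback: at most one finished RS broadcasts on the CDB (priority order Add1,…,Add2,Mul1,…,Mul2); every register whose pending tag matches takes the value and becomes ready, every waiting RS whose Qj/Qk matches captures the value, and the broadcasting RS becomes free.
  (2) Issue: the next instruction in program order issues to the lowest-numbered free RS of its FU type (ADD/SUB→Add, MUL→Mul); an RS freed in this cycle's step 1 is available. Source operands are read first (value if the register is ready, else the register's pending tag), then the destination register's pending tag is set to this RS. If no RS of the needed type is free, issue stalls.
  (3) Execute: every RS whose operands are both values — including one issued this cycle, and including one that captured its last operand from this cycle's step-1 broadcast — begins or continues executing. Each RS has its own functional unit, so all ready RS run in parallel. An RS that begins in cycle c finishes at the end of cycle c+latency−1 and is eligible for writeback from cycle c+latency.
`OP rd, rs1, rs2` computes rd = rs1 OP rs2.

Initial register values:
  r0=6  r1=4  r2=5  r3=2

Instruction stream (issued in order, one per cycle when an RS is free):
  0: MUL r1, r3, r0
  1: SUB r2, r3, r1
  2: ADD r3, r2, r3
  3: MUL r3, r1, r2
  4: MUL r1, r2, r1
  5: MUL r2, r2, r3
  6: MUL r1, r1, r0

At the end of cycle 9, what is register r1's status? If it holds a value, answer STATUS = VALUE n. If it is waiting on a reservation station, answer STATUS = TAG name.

c1: issue MUL r1<-Mul1 | r0:6,r1:Mul1,r2:5,r3:2
c2: issue SUB r2<-Add1 | r0:6,r1:Mul1,r2:Add1,r3:2
c3: issue ADD r3<-Add2 | r0:6,r1:Mul1,r2:Add1,r3:Add2
c4: issue MUL r3<-Mul2 | r0:6,r1:Mul1,r2:Add1,r3:Mul2
c5: stall | r0:6,r1:Mul1,r2:Add1,r3:Mul2
c6: CDB Mul1=12; issue MUL r1<-Mul1 | r0:6,r1:Mul1,r2:Add1,r3:Mul2
c7: stall | r0:6,r1:Mul1,r2:Add1,r3:Mul2
c8: stall | r0:6,r1:Mul1,r2:Add1,r3:Mul2
c9: CDB Add1=-10; stall | r0:6,r1:Mul1,r2:-10,r3:Mul2

STATUS = TAG Mul1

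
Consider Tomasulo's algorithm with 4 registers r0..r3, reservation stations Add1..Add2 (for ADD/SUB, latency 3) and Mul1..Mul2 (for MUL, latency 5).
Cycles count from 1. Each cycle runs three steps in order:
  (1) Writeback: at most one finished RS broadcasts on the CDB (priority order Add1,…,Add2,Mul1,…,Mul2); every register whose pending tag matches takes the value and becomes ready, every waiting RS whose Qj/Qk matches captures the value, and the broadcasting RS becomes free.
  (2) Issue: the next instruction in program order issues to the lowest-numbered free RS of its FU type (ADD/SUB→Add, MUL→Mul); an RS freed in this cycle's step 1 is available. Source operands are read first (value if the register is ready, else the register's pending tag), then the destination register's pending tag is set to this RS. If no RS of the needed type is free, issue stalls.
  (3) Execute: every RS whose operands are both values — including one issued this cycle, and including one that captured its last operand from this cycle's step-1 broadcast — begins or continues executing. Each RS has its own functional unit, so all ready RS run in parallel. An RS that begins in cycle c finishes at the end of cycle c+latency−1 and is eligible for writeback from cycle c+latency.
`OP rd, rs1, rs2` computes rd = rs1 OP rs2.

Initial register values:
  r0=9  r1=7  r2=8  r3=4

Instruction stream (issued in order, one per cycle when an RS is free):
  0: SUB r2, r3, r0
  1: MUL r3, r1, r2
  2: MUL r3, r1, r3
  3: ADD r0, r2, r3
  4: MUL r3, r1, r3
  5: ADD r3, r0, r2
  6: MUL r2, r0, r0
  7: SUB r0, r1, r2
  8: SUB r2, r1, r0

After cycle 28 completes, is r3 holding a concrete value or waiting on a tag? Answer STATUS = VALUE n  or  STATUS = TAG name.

STATUS = VALUE -255

  c1: issue SUB r2<-Add1  regs: r0:9,r1:7,r2:Add1,r3:4
  c2: issue MUL r3<-Mul1  regs: r0:9,r1:7,r2:Add1,r3:Mul1
  c3: issue MUL r3<-Mul2  regs: r0:9,r1:7,r2:Add1,r3:Mul2
  c4: CDB Add1=-5; issue ADD r0<-Add1  regs: r0:Add1,r1:7,r2:-5,r3:Mul2
  c5: stall  regs: r0:Add1,r1:7,r2:-5,r3:Mul2
  c6: stall  regs: r0:Add1,r1:7,r2:-5,r3:Mul2
  c7: stall  regs: r0:Add1,r1:7,r2:-5,r3:Mul2
  c8: stall  regs: r0:Add1,r1:7,r2:-5,r3:Mul2
  c9: CDB Mul1=-35; issue MUL r3<-Mul1  regs: r0:Add1,r1:7,r2:-5,r3:Mul1
  c10: issue ADD r3<-Add2  regs: r0:Add1,r1:7,r2:-5,r3:Add2
  c11: stall  regs: r0:Add1,r1:7,r2:-5,r3:Add2
  c12: stall  regs: r0:Add1,r1:7,r2:-5,r3:Add2
  c13: stall  regs: r0:Add1,r1:7,r2:-5,r3:Add2
  c14: CDB Mul2=-245; issue MUL r2<-Mul2  regs: r0:Add1,r1:7,r2:Mul2,r3:Add2
  c15: stall  regs: r0:Add1,r1:7,r2:Mul2,r3:Add2
  c16: stall  regs: r0:Add1,r1:7,r2:Mul2,r3:Add2
  c17: CDB Add1=-250; issue SUB r0<-Add1  regs: r0:Add1,r1:7,r2:Mul2,r3:Add2
  c18: stall  regs: r0:Add1,r1:7,r2:Mul2,r3:Add2
  c19: CDB Mul1=-1715; stall  regs: r0:Add1,r1:7,r2:Mul2,r3:Add2
  c20: CDB Add2=-255; issue SUB r2<-Add2  regs: r0:Add1,r1:7,r2:Add2,r3:-255
  c21: -  regs: r0:Add1,r1:7,r2:Add2,r3:-255
  c22: CDB Mul2=62500  regs: r0:Add1,r1:7,r2:Add2,r3:-255
  c23: -  regs: r0:Add1,r1:7,r2:Add2,r3:-255
  c24: -  regs: r0:Add1,r1:7,r2:Add2,r3:-255
  c25: CDB Add1=-62493  regs: r0:-62493,r1:7,r2:Add2,r3:-255
  c26: -  regs: r0:-62493,r1:7,r2:Add2,r3:-255
  c27: -  regs: r0:-62493,r1:7,r2:Add2,r3:-255
  c28: CDB Add2=62500  regs: r0:-62493,r1:7,r2:62500,r3:-255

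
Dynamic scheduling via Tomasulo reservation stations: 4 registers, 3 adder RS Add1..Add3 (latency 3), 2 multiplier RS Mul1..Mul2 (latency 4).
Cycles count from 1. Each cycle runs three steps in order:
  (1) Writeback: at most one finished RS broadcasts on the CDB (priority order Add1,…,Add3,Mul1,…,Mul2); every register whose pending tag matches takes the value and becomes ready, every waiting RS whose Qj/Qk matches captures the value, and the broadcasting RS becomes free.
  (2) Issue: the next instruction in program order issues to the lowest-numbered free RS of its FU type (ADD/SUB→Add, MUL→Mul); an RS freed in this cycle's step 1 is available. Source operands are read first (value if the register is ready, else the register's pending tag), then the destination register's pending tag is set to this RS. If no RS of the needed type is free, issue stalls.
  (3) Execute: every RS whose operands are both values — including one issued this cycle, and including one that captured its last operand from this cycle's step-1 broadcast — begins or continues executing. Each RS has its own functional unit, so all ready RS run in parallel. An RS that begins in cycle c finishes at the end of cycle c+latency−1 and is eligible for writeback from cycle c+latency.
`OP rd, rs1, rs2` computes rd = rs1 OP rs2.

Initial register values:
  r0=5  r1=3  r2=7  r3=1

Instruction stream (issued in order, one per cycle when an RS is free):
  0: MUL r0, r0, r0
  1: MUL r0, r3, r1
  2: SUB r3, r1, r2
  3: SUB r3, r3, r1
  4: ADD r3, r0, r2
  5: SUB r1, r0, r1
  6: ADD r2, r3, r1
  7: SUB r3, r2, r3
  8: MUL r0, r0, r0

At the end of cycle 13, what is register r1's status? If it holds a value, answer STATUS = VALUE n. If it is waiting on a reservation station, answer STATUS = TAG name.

c1: issue MUL r0<-Mul1 | r0:Mul1,r1:3,r2:7,r3:1
c2: issue MUL r0<-Mul2 | r0:Mul2,r1:3,r2:7,r3:1
c3: issue SUB r3<-Add1 | r0:Mul2,r1:3,r2:7,r3:Add1
c4: issue SUB r3<-Add2 | r0:Mul2,r1:3,r2:7,r3:Add2
c5: CDB Mul1=25; issue ADD r3<-Add3 | r0:Mul2,r1:3,r2:7,r3:Add3
c6: CDB Add1=-4; issue SUB r1<-Add1 | r0:Mul2,r1:Add1,r2:7,r3:Add3
c7: CDB Mul2=3; stall | r0:3,r1:Add1,r2:7,r3:Add3
c8: stall | r0:3,r1:Add1,r2:7,r3:Add3
c9: CDB Add2=-7; issue ADD r2<-Add2 | r0:3,r1:Add1,r2:Add2,r3:Add3
c10: CDB Add1=0; issue SUB r3<-Add1 | r0:3,r1:0,r2:Add2,r3:Add1
c11: CDB Add3=10; issue MUL r0<-Mul1 | r0:Mul1,r1:0,r2:Add2,r3:Add1
c12: - | r0:Mul1,r1:0,r2:Add2,r3:Add1
c13: - | r0:Mul1,r1:0,r2:Add2,r3:Add1

STATUS = VALUE 0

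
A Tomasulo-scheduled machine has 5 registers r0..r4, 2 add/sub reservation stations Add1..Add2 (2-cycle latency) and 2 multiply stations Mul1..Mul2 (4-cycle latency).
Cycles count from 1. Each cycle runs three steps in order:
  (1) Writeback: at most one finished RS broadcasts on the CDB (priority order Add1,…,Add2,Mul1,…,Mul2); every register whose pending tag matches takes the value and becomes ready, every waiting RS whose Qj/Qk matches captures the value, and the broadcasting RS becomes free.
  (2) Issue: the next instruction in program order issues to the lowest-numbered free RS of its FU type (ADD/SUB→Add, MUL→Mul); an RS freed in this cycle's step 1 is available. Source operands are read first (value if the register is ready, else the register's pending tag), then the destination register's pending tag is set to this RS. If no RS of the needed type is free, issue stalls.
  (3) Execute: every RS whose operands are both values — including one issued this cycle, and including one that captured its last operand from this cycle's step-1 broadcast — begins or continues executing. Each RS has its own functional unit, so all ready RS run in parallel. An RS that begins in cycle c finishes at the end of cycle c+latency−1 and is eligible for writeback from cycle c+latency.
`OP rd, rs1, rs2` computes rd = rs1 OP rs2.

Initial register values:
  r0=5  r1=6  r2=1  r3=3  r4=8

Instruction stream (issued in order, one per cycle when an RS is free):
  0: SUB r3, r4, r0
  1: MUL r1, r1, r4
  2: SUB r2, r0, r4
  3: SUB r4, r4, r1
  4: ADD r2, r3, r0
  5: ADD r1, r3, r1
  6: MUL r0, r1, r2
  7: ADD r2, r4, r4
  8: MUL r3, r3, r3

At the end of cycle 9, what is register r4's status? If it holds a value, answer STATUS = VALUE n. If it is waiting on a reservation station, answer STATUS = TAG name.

  c1: issue SUB r3<-Add1  regs: r0:5,r1:6,r2:1,r3:Add1,r4:8
  c2: issue MUL r1<-Mul1  regs: r0:5,r1:Mul1,r2:1,r3:Add1,r4:8
  c3: CDB Add1=3; issue SUB r2<-Add1  regs: r0:5,r1:Mul1,r2:Add1,r3:3,r4:8
  c4: issue SUB r4<-Add2  regs: r0:5,r1:Mul1,r2:Add1,r3:3,r4:Add2
  c5: CDB Add1=-3; issue ADD r2<-Add1  regs: r0:5,r1:Mul1,r2:Add1,r3:3,r4:Add2
  c6: CDB Mul1=48; stall  regs: r0:5,r1:48,r2:Add1,r3:3,r4:Add2
  c7: CDB Add1=8; issue ADD r1<-Add1  regs: r0:5,r1:Add1,r2:8,r3:3,r4:Add2
  c8: CDB Add2=-40; issue MUL r0<-Mul1  regs: r0:Mul1,r1:Add1,r2:8,r3:3,r4:-40
  c9: CDB Add1=51; issue ADD r2<-Add1  regs: r0:Mul1,r1:51,r2:Add1,r3:3,r4:-40

STATUS = VALUE -40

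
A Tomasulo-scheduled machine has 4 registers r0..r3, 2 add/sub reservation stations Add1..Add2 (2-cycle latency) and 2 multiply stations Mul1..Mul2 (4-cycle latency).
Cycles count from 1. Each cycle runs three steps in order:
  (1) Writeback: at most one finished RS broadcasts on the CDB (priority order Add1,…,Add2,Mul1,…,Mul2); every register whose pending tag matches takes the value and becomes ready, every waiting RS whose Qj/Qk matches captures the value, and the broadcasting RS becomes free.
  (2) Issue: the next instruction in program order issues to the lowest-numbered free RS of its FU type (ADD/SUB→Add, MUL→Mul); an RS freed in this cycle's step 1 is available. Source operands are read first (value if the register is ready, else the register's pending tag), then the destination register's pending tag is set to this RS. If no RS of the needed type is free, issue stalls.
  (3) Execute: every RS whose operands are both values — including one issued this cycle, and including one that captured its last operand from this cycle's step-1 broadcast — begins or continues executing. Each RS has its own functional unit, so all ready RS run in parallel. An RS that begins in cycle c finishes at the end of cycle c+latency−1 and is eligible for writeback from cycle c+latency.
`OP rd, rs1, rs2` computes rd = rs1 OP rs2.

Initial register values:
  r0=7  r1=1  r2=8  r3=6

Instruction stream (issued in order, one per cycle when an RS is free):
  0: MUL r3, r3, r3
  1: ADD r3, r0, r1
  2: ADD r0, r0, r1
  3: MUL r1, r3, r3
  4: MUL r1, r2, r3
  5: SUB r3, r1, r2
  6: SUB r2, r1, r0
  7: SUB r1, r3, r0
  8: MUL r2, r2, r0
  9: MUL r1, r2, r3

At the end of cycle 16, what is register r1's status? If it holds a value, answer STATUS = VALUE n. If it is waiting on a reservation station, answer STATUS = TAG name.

cycle 1: issue MUL r3<-Mul1 // r0:7,r1:1,r2:8,r3:Mul1
cycle 2: issue ADD r3<-Add1 // r0:7,r1:1,r2:8,r3:Add1
cycle 3: issue ADD r0<-Add2 // r0:Add2,r1:1,r2:8,r3:Add1
cycle 4: CDB Add1=8; issue MUL r1<-Mul2 // r0:Add2,r1:Mul2,r2:8,r3:8
cycle 5: CDB Add2=8; stall // r0:8,r1:Mul2,r2:8,r3:8
cycle 6: CDB Mul1=36; issue MUL r1<-Mul1 // r0:8,r1:Mul1,r2:8,r3:8
cycle 7: issue SUB r3<-Add1 // r0:8,r1:Mul1,r2:8,r3:Add1
cycle 8: CDB Mul2=64; issue SUB r2<-Add2 // r0:8,r1:Mul1,r2:Add2,r3:Add1
cycle 9: stall // r0:8,r1:Mul1,r2:Add2,r3:Add1
cycle 10: CDB Mul1=64; stall // r0:8,r1:64,r2:Add2,r3:Add1
cycle 11: stall // r0:8,r1:64,r2:Add2,r3:Add1
cycle 12: CDB Add1=56; issue SUB r1<-Add1 // r0:8,r1:Add1,r2:Add2,r3:56
cycle 13: CDB Add2=56; issue MUL r2<-Mul1 // r0:8,r1:Add1,r2:Mul1,r3:56
cycle 14: CDB Add1=48; issue MUL r1<-Mul2 // r0:8,r1:Mul2,r2:Mul1,r3:56
cycle 15: - // r0:8,r1:Mul2,r2:Mul1,r3:56
cycle 16: - // r0:8,r1:Mul2,r2:Mul1,r3:56

STATUS = TAG Mul2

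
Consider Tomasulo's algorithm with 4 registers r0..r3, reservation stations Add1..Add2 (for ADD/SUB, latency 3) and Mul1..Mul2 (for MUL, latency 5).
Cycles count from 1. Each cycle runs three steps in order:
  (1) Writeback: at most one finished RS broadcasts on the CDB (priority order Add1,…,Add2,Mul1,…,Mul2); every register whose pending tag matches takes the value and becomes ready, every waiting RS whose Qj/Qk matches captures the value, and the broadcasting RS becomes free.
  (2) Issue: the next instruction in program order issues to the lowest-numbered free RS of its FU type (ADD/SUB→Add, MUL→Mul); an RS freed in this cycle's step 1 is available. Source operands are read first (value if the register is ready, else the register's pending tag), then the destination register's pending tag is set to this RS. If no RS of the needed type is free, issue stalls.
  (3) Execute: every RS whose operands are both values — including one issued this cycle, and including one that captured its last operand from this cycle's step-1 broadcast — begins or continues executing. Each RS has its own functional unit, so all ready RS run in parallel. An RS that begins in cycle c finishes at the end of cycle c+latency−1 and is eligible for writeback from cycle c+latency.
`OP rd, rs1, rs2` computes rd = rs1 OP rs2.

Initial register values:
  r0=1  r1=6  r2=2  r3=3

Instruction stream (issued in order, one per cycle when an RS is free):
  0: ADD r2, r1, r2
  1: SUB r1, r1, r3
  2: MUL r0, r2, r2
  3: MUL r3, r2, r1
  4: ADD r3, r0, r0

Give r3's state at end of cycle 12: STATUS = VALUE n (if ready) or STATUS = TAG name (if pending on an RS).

c1: issue ADD r2<-Add1 | r0:1,r1:6,r2:Add1,r3:3
c2: issue SUB r1<-Add2 | r0:1,r1:Add2,r2:Add1,r3:3
c3: issue MUL r0<-Mul1 | r0:Mul1,r1:Add2,r2:Add1,r3:3
c4: CDB Add1=8; issue MUL r3<-Mul2 | r0:Mul1,r1:Add2,r2:8,r3:Mul2
c5: CDB Add2=3; issue ADD r3<-Add1 | r0:Mul1,r1:3,r2:8,r3:Add1
c6: - | r0:Mul1,r1:3,r2:8,r3:Add1
c7: - | r0:Mul1,r1:3,r2:8,r3:Add1
c8: - | r0:Mul1,r1:3,r2:8,r3:Add1
c9: CDB Mul1=64 | r0:64,r1:3,r2:8,r3:Add1
c10: CDB Mul2=24 | r0:64,r1:3,r2:8,r3:Add1
c11: - | r0:64,r1:3,r2:8,r3:Add1
c12: CDB Add1=128 | r0:64,r1:3,r2:8,r3:128

STATUS = VALUE 128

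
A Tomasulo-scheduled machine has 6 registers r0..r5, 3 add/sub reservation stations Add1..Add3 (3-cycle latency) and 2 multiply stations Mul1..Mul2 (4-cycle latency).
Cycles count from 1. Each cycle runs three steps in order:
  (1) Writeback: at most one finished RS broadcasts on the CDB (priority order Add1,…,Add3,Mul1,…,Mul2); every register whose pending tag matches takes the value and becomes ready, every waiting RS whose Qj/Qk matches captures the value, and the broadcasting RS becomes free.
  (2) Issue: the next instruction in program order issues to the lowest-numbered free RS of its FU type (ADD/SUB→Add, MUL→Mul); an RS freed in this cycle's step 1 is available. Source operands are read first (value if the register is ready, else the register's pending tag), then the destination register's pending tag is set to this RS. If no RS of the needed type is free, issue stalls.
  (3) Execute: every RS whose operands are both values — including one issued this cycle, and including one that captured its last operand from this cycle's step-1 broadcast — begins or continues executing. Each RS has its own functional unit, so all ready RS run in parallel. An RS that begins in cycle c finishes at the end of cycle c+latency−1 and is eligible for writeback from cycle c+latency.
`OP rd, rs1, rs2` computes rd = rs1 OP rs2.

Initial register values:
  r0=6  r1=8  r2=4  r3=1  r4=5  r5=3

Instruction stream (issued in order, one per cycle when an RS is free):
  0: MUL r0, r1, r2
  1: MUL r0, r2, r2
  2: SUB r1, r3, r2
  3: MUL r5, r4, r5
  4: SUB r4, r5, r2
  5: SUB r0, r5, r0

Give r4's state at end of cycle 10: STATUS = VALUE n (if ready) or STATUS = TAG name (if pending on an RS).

cycle 1: issue MUL r0<-Mul1 // r0:Mul1,r1:8,r2:4,r3:1,r4:5,r5:3
cycle 2: issue MUL r0<-Mul2 // r0:Mul2,r1:8,r2:4,r3:1,r4:5,r5:3
cycle 3: issue SUB r1<-Add1 // r0:Mul2,r1:Add1,r2:4,r3:1,r4:5,r5:3
cycle 4: stall // r0:Mul2,r1:Add1,r2:4,r3:1,r4:5,r5:3
cycle 5: CDB Mul1=32; issue MUL r5<-Mul1 // r0:Mul2,r1:Add1,r2:4,r3:1,r4:5,r5:Mul1
cycle 6: CDB Add1=-3; issue SUB r4<-Add1 // r0:Mul2,r1:-3,r2:4,r3:1,r4:Add1,r5:Mul1
cycle 7: CDB Mul2=16; issue SUB r0<-Add2 // r0:Add2,r1:-3,r2:4,r3:1,r4:Add1,r5:Mul1
cycle 8: - // r0:Add2,r1:-3,r2:4,r3:1,r4:Add1,r5:Mul1
cycle 9: CDB Mul1=15 // r0:Add2,r1:-3,r2:4,r3:1,r4:Add1,r5:15
cycle 10: - // r0:Add2,r1:-3,r2:4,r3:1,r4:Add1,r5:15

STATUS = TAG Add1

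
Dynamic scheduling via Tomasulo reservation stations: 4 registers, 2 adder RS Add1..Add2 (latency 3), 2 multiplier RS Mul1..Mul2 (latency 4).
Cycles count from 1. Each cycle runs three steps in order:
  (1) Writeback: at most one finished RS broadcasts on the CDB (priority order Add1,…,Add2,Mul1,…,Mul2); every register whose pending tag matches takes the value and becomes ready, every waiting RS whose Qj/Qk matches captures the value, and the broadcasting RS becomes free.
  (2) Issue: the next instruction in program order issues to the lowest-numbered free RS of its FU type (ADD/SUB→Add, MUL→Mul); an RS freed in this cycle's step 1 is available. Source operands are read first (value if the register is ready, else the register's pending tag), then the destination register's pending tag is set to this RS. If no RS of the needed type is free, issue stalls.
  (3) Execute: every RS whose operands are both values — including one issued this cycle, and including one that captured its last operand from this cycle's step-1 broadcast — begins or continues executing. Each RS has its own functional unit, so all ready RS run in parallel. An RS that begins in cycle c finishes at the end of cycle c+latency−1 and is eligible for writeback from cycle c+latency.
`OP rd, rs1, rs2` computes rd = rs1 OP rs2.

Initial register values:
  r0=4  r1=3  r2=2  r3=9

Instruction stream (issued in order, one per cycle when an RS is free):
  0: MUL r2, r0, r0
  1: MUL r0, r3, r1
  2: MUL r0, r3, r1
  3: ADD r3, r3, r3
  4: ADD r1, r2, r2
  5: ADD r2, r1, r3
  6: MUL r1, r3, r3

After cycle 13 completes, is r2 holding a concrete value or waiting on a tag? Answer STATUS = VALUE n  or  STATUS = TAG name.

cycle 1: issue MUL r2<-Mul1 // r0:4,r1:3,r2:Mul1,r3:9
cycle 2: issue MUL r0<-Mul2 // r0:Mul2,r1:3,r2:Mul1,r3:9
cycle 3: stall // r0:Mul2,r1:3,r2:Mul1,r3:9
cycle 4: stall // r0:Mul2,r1:3,r2:Mul1,r3:9
cycle 5: CDB Mul1=16; issue MUL r0<-Mul1 // r0:Mul1,r1:3,r2:16,r3:9
cycle 6: CDB Mul2=27; issue ADD r3<-Add1 // r0:Mul1,r1:3,r2:16,r3:Add1
cycle 7: issue ADD r1<-Add2 // r0:Mul1,r1:Add2,r2:16,r3:Add1
cycle 8: stall // r0:Mul1,r1:Add2,r2:16,r3:Add1
cycle 9: CDB Add1=18; issue ADD r2<-Add1 // r0:Mul1,r1:Add2,r2:Add1,r3:18
cycle 10: CDB Add2=32; issue MUL r1<-Mul2 // r0:Mul1,r1:Mul2,r2:Add1,r3:18
cycle 11: CDB Mul1=27 // r0:27,r1:Mul2,r2:Add1,r3:18
cycle 12: - // r0:27,r1:Mul2,r2:Add1,r3:18
cycle 13: CDB Add1=50 // r0:27,r1:Mul2,r2:50,r3:18

STATUS = VALUE 50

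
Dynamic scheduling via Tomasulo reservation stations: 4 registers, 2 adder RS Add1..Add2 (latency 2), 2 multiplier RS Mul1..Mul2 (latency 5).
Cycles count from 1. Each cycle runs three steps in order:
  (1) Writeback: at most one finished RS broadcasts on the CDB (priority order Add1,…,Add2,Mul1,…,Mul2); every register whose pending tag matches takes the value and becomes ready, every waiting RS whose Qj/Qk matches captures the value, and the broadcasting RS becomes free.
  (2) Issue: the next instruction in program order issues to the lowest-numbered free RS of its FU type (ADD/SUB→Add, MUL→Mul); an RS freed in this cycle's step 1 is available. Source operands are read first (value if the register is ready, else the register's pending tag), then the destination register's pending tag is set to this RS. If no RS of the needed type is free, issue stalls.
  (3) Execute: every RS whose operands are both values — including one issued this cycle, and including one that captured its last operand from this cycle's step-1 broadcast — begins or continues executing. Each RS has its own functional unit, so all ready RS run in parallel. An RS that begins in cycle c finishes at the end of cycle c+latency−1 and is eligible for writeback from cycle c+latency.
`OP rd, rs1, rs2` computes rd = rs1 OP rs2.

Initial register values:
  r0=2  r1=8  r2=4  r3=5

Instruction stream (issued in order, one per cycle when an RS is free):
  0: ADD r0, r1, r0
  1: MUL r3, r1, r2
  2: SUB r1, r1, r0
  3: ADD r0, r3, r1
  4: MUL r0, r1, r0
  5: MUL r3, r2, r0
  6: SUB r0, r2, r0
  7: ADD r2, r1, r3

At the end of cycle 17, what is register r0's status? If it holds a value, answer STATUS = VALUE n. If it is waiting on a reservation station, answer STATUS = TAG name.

cycle 1: issue ADD r0<-Add1 // r0:Add1,r1:8,r2:4,r3:5
cycle 2: issue MUL r3<-Mul1 // r0:Add1,r1:8,r2:4,r3:Mul1
cycle 3: CDB Add1=10; issue SUB r1<-Add1 // r0:10,r1:Add1,r2:4,r3:Mul1
cycle 4: issue ADD r0<-Add2 // r0:Add2,r1:Add1,r2:4,r3:Mul1
cycle 5: CDB Add1=-2; issue MUL r0<-Mul2 // r0:Mul2,r1:-2,r2:4,r3:Mul1
cycle 6: stall // r0:Mul2,r1:-2,r2:4,r3:Mul1
cycle 7: CDB Mul1=32; issue MUL r3<-Mul1 // r0:Mul2,r1:-2,r2:4,r3:Mul1
cycle 8: issue SUB r0<-Add1 // r0:Add1,r1:-2,r2:4,r3:Mul1
cycle 9: CDB Add2=30; issue ADD r2<-Add2 // r0:Add1,r1:-2,r2:Add2,r3:Mul1
cycle 10: - // r0:Add1,r1:-2,r2:Add2,r3:Mul1
cycle 11: - // r0:Add1,r1:-2,r2:Add2,r3:Mul1
cycle 12: - // r0:Add1,r1:-2,r2:Add2,r3:Mul1
cycle 13: - // r0:Add1,r1:-2,r2:Add2,r3:Mul1
cycle 14: CDB Mul2=-60 // r0:Add1,r1:-2,r2:Add2,r3:Mul1
cycle 15: - // r0:Add1,r1:-2,r2:Add2,r3:Mul1
cycle 16: CDB Add1=64 // r0:64,r1:-2,r2:Add2,r3:Mul1
cycle 17: - // r0:64,r1:-2,r2:Add2,r3:Mul1

STATUS = VALUE 64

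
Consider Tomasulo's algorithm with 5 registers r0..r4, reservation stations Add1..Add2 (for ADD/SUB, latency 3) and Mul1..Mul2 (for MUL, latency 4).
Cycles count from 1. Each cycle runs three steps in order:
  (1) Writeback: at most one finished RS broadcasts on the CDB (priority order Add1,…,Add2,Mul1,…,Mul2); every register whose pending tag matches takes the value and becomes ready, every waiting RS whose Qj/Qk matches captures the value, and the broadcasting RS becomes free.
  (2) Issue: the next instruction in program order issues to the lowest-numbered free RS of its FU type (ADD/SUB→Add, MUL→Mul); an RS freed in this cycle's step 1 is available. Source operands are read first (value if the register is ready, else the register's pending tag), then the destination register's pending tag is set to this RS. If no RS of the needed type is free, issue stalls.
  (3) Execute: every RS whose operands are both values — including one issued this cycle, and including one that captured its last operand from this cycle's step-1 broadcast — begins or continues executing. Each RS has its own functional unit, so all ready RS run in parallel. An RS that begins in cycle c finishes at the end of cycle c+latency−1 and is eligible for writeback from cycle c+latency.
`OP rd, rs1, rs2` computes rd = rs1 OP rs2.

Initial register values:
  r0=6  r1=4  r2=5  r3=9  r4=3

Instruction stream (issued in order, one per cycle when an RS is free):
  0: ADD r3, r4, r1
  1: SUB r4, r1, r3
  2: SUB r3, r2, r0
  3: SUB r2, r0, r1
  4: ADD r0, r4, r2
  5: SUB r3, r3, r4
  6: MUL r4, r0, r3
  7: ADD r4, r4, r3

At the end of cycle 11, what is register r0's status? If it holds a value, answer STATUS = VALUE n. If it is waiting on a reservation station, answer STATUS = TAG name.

  c1: issue ADD r3<-Add1  regs: r0:6,r1:4,r2:5,r3:Add1,r4:3
  c2: issue SUB r4<-Add2  regs: r0:6,r1:4,r2:5,r3:Add1,r4:Add2
  c3: stall  regs: r0:6,r1:4,r2:5,r3:Add1,r4:Add2
  c4: CDB Add1=7; issue SUB r3<-Add1  regs: r0:6,r1:4,r2:5,r3:Add1,r4:Add2
  c5: stall  regs: r0:6,r1:4,r2:5,r3:Add1,r4:Add2
  c6: stall  regs: r0:6,r1:4,r2:5,r3:Add1,r4:Add2
  c7: CDB Add1=-1; issue SUB r2<-Add1  regs: r0:6,r1:4,r2:Add1,r3:-1,r4:Add2
  c8: CDB Add2=-3; issue ADD r0<-Add2  regs: r0:Add2,r1:4,r2:Add1,r3:-1,r4:-3
  c9: stall  regs: r0:Add2,r1:4,r2:Add1,r3:-1,r4:-3
  c10: CDB Add1=2; issue SUB r3<-Add1  regs: r0:Add2,r1:4,r2:2,r3:Add1,r4:-3
  c11: issue MUL r4<-Mul1  regs: r0:Add2,r1:4,r2:2,r3:Add1,r4:Mul1

STATUS = TAG Add2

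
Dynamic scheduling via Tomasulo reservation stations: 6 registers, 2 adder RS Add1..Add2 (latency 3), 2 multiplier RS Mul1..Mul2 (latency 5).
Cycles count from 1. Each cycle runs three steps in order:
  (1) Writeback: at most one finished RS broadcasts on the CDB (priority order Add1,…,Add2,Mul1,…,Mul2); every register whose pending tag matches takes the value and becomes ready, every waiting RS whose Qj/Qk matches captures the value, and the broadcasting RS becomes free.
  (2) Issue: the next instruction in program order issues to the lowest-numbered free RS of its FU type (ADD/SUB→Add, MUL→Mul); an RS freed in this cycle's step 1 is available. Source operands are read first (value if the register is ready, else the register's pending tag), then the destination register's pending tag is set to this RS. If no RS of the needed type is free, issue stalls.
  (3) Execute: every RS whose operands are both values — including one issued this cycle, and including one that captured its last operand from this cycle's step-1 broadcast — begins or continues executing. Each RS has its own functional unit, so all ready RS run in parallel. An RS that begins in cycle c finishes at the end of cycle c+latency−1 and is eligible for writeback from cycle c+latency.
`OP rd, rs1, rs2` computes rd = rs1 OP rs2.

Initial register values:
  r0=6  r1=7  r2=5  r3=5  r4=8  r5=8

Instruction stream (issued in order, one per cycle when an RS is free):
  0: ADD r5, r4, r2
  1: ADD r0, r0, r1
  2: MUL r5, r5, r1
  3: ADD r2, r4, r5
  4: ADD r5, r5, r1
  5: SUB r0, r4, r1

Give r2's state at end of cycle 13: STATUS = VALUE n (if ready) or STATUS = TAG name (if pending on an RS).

STATUS = VALUE 99

  c1: issue ADD r5<-Add1  regs: r0:6,r1:7,r2:5,r3:5,r4:8,r5:Add1
  c2: issue ADD r0<-Add2  regs: r0:Add2,r1:7,r2:5,r3:5,r4:8,r5:Add1
  c3: issue MUL r5<-Mul1  regs: r0:Add2,r1:7,r2:5,r3:5,r4:8,r5:Mul1
  c4: CDB Add1=13; issue ADD r2<-Add1  regs: r0:Add2,r1:7,r2:Add1,r3:5,r4:8,r5:Mul1
  c5: CDB Add2=13; issue ADD r5<-Add2  regs: r0:13,r1:7,r2:Add1,r3:5,r4:8,r5:Add2
  c6: stall  regs: r0:13,r1:7,r2:Add1,r3:5,r4:8,r5:Add2
  c7: stall  regs: r0:13,r1:7,r2:Add1,r3:5,r4:8,r5:Add2
  c8: stall  regs: r0:13,r1:7,r2:Add1,r3:5,r4:8,r5:Add2
  c9: CDB Mul1=91; stall  regs: r0:13,r1:7,r2:Add1,r3:5,r4:8,r5:Add2
  c10: stall  regs: r0:13,r1:7,r2:Add1,r3:5,r4:8,r5:Add2
  c11: stall  regs: r0:13,r1:7,r2:Add1,r3:5,r4:8,r5:Add2
  c12: CDB Add1=99; issue SUB r0<-Add1  regs: r0:Add1,r1:7,r2:99,r3:5,r4:8,r5:Add2
  c13: CDB Add2=98  regs: r0:Add1,r1:7,r2:99,r3:5,r4:8,r5:98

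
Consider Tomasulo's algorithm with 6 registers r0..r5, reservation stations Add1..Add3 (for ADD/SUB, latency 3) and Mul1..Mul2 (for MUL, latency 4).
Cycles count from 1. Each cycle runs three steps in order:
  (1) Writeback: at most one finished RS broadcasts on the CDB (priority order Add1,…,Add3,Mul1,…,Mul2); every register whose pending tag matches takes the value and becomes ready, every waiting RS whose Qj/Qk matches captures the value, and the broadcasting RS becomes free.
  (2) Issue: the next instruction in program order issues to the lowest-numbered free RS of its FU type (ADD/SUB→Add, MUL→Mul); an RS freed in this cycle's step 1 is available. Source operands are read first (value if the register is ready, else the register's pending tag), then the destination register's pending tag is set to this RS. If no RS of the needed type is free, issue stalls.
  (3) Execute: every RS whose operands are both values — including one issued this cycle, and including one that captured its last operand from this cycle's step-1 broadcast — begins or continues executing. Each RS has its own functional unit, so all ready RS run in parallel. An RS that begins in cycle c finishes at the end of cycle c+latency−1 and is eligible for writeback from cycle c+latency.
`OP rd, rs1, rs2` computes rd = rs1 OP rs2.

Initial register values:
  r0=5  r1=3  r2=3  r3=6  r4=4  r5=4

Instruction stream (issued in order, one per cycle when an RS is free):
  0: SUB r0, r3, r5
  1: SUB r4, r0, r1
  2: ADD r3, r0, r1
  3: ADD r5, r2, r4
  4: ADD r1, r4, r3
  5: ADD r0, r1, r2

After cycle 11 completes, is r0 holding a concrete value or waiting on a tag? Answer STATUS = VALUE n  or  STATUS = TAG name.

  c1: issue SUB r0<-Add1  regs: r0:Add1,r1:3,r2:3,r3:6,r4:4,r5:4
  c2: issue SUB r4<-Add2  regs: r0:Add1,r1:3,r2:3,r3:6,r4:Add2,r5:4
  c3: issue ADD r3<-Add3  regs: r0:Add1,r1:3,r2:3,r3:Add3,r4:Add2,r5:4
  c4: CDB Add1=2; issue ADD r5<-Add1  regs: r0:2,r1:3,r2:3,r3:Add3,r4:Add2,r5:Add1
  c5: stall  regs: r0:2,r1:3,r2:3,r3:Add3,r4:Add2,r5:Add1
  c6: stall  regs: r0:2,r1:3,r2:3,r3:Add3,r4:Add2,r5:Add1
  c7: CDB Add2=-1; issue ADD r1<-Add2  regs: r0:2,r1:Add2,r2:3,r3:Add3,r4:-1,r5:Add1
  c8: CDB Add3=5; issue ADD r0<-Add3  regs: r0:Add3,r1:Add2,r2:3,r3:5,r4:-1,r5:Add1
  c9: -  regs: r0:Add3,r1:Add2,r2:3,r3:5,r4:-1,r5:Add1
  c10: CDB Add1=2  regs: r0:Add3,r1:Add2,r2:3,r3:5,r4:-1,r5:2
  c11: CDB Add2=4  regs: r0:Add3,r1:4,r2:3,r3:5,r4:-1,r5:2

STATUS = TAG Add3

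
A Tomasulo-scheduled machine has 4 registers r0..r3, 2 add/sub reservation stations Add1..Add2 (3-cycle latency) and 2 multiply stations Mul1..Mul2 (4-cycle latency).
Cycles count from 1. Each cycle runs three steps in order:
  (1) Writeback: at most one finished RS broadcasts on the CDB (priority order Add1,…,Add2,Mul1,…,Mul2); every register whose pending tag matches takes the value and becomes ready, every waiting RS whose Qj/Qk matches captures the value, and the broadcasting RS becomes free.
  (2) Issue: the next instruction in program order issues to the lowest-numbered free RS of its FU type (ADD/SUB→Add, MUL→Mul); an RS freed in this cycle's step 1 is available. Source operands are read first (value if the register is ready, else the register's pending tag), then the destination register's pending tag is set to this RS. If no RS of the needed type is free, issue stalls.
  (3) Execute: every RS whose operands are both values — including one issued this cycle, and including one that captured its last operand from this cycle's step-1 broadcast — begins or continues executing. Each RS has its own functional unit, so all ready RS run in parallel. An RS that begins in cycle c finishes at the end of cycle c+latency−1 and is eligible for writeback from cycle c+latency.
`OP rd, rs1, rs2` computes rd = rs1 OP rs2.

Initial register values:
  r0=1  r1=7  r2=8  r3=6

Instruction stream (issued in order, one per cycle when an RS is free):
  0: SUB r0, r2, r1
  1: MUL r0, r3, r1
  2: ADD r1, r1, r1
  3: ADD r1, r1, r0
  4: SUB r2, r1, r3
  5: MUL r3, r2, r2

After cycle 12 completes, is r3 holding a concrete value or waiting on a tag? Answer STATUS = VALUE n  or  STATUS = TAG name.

cycle 1: issue SUB r0<-Add1 // r0:Add1,r1:7,r2:8,r3:6
cycle 2: issue MUL r0<-Mul1 // r0:Mul1,r1:7,r2:8,r3:6
cycle 3: issue ADD r1<-Add2 // r0:Mul1,r1:Add2,r2:8,r3:6
cycle 4: CDB Add1=1; issue ADD r1<-Add1 // r0:Mul1,r1:Add1,r2:8,r3:6
cycle 5: stall // r0:Mul1,r1:Add1,r2:8,r3:6
cycle 6: CDB Add2=14; issue SUB r2<-Add2 // r0:Mul1,r1:Add1,r2:Add2,r3:6
cycle 7: CDB Mul1=42; issue MUL r3<-Mul1 // r0:42,r1:Add1,r2:Add2,r3:Mul1
cycle 8: - // r0:42,r1:Add1,r2:Add2,r3:Mul1
cycle 9: - // r0:42,r1:Add1,r2:Add2,r3:Mul1
cycle 10: CDB Add1=56 // r0:42,r1:56,r2:Add2,r3:Mul1
cycle 11: - // r0:42,r1:56,r2:Add2,r3:Mul1
cycle 12: - // r0:42,r1:56,r2:Add2,r3:Mul1

STATUS = TAG Mul1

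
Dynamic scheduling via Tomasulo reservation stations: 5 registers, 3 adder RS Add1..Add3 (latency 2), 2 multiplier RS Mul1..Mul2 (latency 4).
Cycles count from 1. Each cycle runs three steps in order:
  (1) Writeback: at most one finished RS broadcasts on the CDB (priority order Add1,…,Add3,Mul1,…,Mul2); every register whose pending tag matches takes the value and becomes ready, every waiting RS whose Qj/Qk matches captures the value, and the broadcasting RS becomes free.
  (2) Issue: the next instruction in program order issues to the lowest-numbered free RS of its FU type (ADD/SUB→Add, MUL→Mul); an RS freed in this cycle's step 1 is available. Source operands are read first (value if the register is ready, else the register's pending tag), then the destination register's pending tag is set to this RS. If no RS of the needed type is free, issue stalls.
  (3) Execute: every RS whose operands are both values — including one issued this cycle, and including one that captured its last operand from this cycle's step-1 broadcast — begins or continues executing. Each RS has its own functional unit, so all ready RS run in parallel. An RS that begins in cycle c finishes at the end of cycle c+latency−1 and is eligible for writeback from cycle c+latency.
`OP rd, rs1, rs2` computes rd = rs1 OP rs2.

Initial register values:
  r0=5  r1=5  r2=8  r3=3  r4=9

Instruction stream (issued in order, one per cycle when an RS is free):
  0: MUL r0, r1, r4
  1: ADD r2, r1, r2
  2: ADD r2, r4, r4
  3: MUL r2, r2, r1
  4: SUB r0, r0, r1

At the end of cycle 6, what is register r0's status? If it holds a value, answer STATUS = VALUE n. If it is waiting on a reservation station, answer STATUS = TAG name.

cycle 1: issue MUL r0<-Mul1 // r0:Mul1,r1:5,r2:8,r3:3,r4:9
cycle 2: issue ADD r2<-Add1 // r0:Mul1,r1:5,r2:Add1,r3:3,r4:9
cycle 3: issue ADD r2<-Add2 // r0:Mul1,r1:5,r2:Add2,r3:3,r4:9
cycle 4: CDB Add1=13; issue MUL r2<-Mul2 // r0:Mul1,r1:5,r2:Mul2,r3:3,r4:9
cycle 5: CDB Add2=18; issue SUB r0<-Add1 // r0:Add1,r1:5,r2:Mul2,r3:3,r4:9
cycle 6: CDB Mul1=45 // r0:Add1,r1:5,r2:Mul2,r3:3,r4:9

STATUS = TAG Add1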